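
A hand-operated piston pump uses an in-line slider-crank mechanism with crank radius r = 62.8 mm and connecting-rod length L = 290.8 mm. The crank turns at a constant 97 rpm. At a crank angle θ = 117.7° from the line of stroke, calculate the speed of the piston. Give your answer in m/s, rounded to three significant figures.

0.507

ω = 2π·97/60 = 10.16 rad/s
For an in-line slider-crank, x = r cosθ + √(L² − r² sin²θ), so v = −rω sinθ·[1 + r cosθ/√(L² − r² sin²θ)].
With r = 0.0628 m, L = 0.2908 m, θ = 117.7°: √(L² − r² sin²θ) = 0.28543 m.
v = −0.0628·10.16·0.88539·[1 + 0.0628·-0.46484/0.28543] = -0.50704 m/s.
|v| = 0.50704 m/s.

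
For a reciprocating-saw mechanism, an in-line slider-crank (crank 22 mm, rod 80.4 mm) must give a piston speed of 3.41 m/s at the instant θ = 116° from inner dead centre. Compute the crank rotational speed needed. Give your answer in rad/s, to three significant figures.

197

For an in-line slider-crank, |v_piston| = rω|sinθ|·[1 + r cosθ/√(L² − r² sin²θ)].
With r = 0.022 m, L = 0.0804 m, θ = 116°: the bracketed kinematic factor |dx/dθ| = 0.017326 m.
ω = v/|dx/dθ| = 3.41/0.017326 = 196.81 rad/s.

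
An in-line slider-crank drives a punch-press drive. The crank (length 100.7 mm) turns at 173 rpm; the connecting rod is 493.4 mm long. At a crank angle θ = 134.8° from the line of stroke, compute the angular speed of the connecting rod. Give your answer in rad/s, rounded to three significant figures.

2.63

ω = 18.12 rad/s (converted from 173 rpm).
The rod makes angle φ with the slider axis where L sinφ = r sinθ; differentiating, L cosφ·φ̇ = r ω cosθ.
L cosφ = √(L² − r² sin²θ) = 0.4882 m.
|ω_rod| = r ω |cosθ| / √(L² − r² sin²θ) = 0.1007·18.12·0.70463/0.4882 = 2.6331 rad/s.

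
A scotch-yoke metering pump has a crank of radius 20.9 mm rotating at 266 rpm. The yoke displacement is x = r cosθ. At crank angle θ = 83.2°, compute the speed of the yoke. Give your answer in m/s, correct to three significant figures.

0.578

ω = 27.86 rad/s (from 266 rpm).
x = r cosθ ⇒ ẋ = −rω sinθ.
|v| = rω|sinθ| = 0.0209·27.86·|sin 83.2°| = 0.57808 m/s.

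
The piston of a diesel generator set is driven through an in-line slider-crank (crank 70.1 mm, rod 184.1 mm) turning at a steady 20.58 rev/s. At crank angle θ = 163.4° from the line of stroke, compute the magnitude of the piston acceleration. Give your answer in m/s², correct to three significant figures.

ω = 2π·20.6 = 129.3 rad/s
x(θ) = r cosθ + √(L² − r² sin²θ); with ω constant, a = ω²·d²x/dθ².
d²x/dθ² = −r cosθ − r²(cos2θ)/√u − r⁴ sin²2θ/(4u^{3/2}),  u = L² − r² sin²θ = 0.0334917 m².
Substituting r = 0.0701 m, L = 0.1841 m, θ = 163.4°: d²x/dθ² = +0.044415 m.
a = ω²·d²x/dθ² = (129.3)²·(+0.044415) = +742.64 m/s²;  |a| = 742.64 m/s².

743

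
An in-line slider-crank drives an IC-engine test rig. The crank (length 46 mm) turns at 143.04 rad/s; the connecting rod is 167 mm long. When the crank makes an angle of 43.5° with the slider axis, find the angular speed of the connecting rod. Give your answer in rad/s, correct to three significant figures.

ω = 143 rad/s
The rod makes angle φ with the slider axis where L sinφ = r sinθ; differentiating, L cosφ·φ̇ = r ω cosθ.
L cosφ = √(L² − r² sin²θ) = 0.16397 m.
|ω_rod| = r ω |cosθ| / √(L² − r² sin²θ) = 0.046·143·0.72537/0.16397 = 29.108 rad/s.

29.1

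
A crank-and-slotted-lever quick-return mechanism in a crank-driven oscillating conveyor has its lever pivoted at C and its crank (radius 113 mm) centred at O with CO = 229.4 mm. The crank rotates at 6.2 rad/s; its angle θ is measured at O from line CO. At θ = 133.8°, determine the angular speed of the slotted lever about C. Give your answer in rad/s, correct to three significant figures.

1.09

ω = 6.2 rad/s
Crank pin A relative to C: A = (d + r cosθ, r sinθ); lever angle φ = atan2(r sinθ, d + r cosθ).
Differentiating tanφ: φ̇ = rω(d cosθ + r)/(d² + r² + 2dr cosθ).
d² + r² + 2dr cosθ = |CA|² = 0.0295096 m²;  d cosθ + r = -0.045778 m.
|ω_lever| = |0.113·6.2·-0.045778| / 0.0295096 = 1.0868 rad/s.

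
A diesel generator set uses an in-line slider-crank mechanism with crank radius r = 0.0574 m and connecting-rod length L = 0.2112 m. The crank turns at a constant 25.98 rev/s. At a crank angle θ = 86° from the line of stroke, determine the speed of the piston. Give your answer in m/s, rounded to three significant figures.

9.53

ω = 2π·26 = 163.2 rad/s
For an in-line slider-crank, x = r cosθ + √(L² − r² sin²θ), so v = −rω sinθ·[1 + r cosθ/√(L² − r² sin²θ)].
With r = 0.0574 m, L = 0.2112 m, θ = 86°: √(L² − r² sin²θ) = 0.20329 m.
v = −0.0574·163.2·0.99756·[1 + 0.0574·0.06976/0.20329] = -9.5311 m/s.
|v| = 9.5311 m/s.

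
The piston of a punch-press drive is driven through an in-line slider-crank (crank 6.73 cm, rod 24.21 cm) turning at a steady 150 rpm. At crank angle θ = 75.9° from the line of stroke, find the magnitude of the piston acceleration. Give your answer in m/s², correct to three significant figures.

0.157

ω = 2π·150/60 = 15.71 rad/s
x(θ) = r cosθ + √(L² − r² sin²θ); with ω constant, a = ω²·d²x/dθ².
d²x/dθ² = −r cosθ − r²(cos2θ)/√u − r⁴ sin²2θ/(4u^{3/2}),  u = L² − r² sin²θ = 0.0543519 m².
Substituting r = 0.0673 m, L = 0.2421 m, θ = 75.9°: d²x/dθ² = +0.00063608 m.
a = ω²·d²x/dθ² = (15.71)²·(+0.00063608) = +0.15695 m/s²;  |a| = 0.15695 m/s².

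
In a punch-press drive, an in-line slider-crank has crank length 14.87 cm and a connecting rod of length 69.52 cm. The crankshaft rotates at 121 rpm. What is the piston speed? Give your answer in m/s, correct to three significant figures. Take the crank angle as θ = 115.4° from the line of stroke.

ω = 2π·121/60 = 12.67 rad/s
For an in-line slider-crank, x = r cosθ + √(L² − r² sin²θ), so v = −rω sinθ·[1 + r cosθ/√(L² − r² sin²θ)].
With r = 0.1487 m, L = 0.6952 m, θ = 115.4°: √(L² − r² sin²θ) = 0.6821 m.
v = −0.1487·12.67·0.90334·[1 + 0.1487·-0.42894/0.6821] = -1.5429 m/s.
|v| = 1.5429 m/s.

1.54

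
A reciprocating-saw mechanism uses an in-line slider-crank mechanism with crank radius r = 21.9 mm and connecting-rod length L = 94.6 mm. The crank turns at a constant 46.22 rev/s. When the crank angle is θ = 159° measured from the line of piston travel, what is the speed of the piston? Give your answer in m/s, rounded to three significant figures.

1.78

ω = 2π·46.2 = 290.4 rad/s
For an in-line slider-crank, x = r cosθ + √(L² − r² sin²θ), so v = −rω sinθ·[1 + r cosθ/√(L² − r² sin²θ)].
With r = 0.0219 m, L = 0.0946 m, θ = 159°: √(L² − r² sin²θ) = 0.094274 m.
v = −0.0219·290.4·0.35837·[1 + 0.0219·-0.93358/0.094274] = -1.7849 m/s.
|v| = 1.7849 m/s.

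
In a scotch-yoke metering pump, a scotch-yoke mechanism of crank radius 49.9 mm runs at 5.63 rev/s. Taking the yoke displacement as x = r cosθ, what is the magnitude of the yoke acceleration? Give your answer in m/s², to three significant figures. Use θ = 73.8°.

17.4

ω = 35.37 rad/s (from 5.63 rev/s).
x = r cosθ ⇒ ẍ = −rω² cosθ (ω constant).
|a| = rω²|cosθ| = 0.0499·(35.37)²·|cos 73.8°| = 17.421 m/s².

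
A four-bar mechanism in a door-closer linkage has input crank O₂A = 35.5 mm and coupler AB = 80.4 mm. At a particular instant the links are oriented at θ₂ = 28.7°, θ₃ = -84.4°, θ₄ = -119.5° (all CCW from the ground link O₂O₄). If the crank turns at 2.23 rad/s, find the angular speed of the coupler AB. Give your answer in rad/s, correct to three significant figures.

0.902

ω₂ = 2.23 rad/s
Differentiating the loop-closure r₂e^{iθ₂}+r₃e^{iθ₃}=r₁+r₄e^{iθ₄} gives r₂ω₂e^{iθ₂}+r₃ω₃e^{iθ₃}=r₄ω₄e^{iθ₄}.
Eliminating the other unknown: ω₃ = r₂ω₂ sin(θ₄−θ₂) / [r₃ sin(θ₃−θ₄)].
Numerator sine = -0.52696; denominator sine = +0.57501.
Result = 0.0355·2.23·(-0.52696) / (0.0804·(+0.57501)) = -0.90236 rad/s; magnitude 0.90236 rad/s.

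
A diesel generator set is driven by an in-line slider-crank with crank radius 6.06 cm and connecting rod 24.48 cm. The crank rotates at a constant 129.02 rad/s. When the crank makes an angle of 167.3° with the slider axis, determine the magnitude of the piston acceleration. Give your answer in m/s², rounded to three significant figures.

757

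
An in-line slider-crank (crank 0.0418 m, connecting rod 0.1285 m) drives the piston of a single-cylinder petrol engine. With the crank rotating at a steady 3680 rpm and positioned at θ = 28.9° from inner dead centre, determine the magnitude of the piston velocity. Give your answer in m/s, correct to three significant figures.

ω = 2π·3680/60 = 385.4 rad/s
For an in-line slider-crank, x = r cosθ + √(L² − r² sin²θ), so v = −rω sinθ·[1 + r cosθ/√(L² − r² sin²θ)].
With r = 0.0418 m, L = 0.1285 m, θ = 28.9°: √(L² − r² sin²θ) = 0.1269 m.
v = −0.0418·385.4·0.48328·[1 + 0.0418·0.87546/0.1269] = -10.03 m/s.
|v| = 10.03 m/s.

10.0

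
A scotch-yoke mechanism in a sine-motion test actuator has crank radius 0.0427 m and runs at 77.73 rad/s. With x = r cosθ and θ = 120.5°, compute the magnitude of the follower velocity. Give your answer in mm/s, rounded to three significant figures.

2860

ω = 77.73 rad/s
x = r cosθ ⇒ ẋ = −rω sinθ.
|v| = rω|sinθ| = 0.0427·77.73·|sin 120.5°| = 2.8598 m/s = 2859.8 mm/s.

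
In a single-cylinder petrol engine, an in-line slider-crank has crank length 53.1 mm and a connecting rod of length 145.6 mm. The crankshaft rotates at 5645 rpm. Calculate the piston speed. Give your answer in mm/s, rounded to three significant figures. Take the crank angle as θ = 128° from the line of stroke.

ω = 2π·5645/60 = 591.1 rad/s
For an in-line slider-crank, x = r cosθ + √(L² − r² sin²θ), so v = −rω sinθ·[1 + r cosθ/√(L² − r² sin²θ)].
With r = 0.0531 m, L = 0.1456 m, θ = 128°: √(L² − r² sin²θ) = 0.13946 m.
v = −0.0531·591.1·0.78801·[1 + 0.0531·-0.61566/0.13946] = -18.937 m/s.
|v| = 18.937 m/s = 18937 mm/s.

18900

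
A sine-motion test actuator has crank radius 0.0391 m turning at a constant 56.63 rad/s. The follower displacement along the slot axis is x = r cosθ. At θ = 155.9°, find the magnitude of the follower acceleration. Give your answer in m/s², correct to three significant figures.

ω = 56.63 rad/s
x = r cosθ ⇒ ẍ = −rω² cosθ (ω constant).
|a| = rω²|cosθ| = 0.0391·(56.63)²·|cos 155.9°| = 114.46 m/s².

114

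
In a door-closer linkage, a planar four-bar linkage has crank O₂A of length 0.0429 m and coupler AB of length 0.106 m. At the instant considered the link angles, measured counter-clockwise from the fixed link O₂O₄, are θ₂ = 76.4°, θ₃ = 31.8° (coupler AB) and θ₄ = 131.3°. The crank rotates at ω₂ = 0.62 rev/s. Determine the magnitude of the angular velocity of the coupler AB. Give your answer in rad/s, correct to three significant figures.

ω₂ = 3.896 rad/s (from 0.62 rev/s).
Differentiating the loop-closure r₂e^{iθ₂}+r₃e^{iθ₃}=r₁+r₄e^{iθ₄} gives r₂ω₂e^{iθ₂}+r₃ω₃e^{iθ₃}=r₄ω₄e^{iθ₄}.
Eliminating the other unknown: ω₃ = r₂ω₂ sin(θ₄−θ₂) / [r₃ sin(θ₃−θ₄)].
Numerator sine = +0.81815; denominator sine = -0.98629.
Result = 0.0429·3.896·(+0.81815) / (0.106·(-0.98629)) = -1.3078 rad/s; magnitude 1.3078 rad/s.

1.31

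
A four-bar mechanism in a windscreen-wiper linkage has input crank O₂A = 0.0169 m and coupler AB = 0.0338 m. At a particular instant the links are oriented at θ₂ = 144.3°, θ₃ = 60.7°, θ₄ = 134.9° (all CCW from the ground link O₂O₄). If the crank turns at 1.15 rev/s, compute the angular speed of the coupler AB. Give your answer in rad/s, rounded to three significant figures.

0.613

ω₂ = 7.226 rad/s (from 1.15 rev/s).
Differentiating the loop-closure r₂e^{iθ₂}+r₃e^{iθ₃}=r₁+r₄e^{iθ₄} gives r₂ω₂e^{iθ₂}+r₃ω₃e^{iθ₃}=r₄ω₄e^{iθ₄}.
Eliminating the other unknown: ω₃ = r₂ω₂ sin(θ₄−θ₂) / [r₃ sin(θ₃−θ₄)].
Numerator sine = -0.16333; denominator sine = -0.96222.
Result = 0.0169·7.226·(-0.16333) / (0.0338·(-0.96222)) = +0.61324 rad/s; magnitude 0.61324 rad/s.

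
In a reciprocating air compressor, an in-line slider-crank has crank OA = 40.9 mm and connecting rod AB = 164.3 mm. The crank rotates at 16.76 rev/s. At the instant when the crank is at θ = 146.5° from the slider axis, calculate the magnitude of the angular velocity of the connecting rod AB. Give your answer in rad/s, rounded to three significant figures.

22.1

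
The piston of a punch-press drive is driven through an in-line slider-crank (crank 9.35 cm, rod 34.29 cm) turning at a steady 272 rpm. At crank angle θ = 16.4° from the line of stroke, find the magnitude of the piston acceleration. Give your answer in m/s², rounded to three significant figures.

ω = 2π·272/60 = 28.48 rad/s
x(θ) = r cosθ + √(L² − r² sin²θ); with ω constant, a = ω²·d²x/dθ².
d²x/dθ² = −r cosθ − r²(cos2θ)/√u − r⁴ sin²2θ/(4u^{3/2}),  u = L² − r² sin²θ = 0.116884 m².
Substituting r = 0.0935 m, L = 0.3429 m, θ = 16.4°: d²x/dθ² = -0.11133 m.
a = ω²·d²x/dθ² = (28.48)²·(-0.11133) = -90.325 m/s²;  |a| = 90.325 m/s².

90.3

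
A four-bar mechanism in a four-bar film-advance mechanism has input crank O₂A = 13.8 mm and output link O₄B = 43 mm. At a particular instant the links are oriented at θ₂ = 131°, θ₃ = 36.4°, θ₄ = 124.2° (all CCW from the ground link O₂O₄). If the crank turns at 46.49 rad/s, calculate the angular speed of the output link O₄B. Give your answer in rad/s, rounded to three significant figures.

14.9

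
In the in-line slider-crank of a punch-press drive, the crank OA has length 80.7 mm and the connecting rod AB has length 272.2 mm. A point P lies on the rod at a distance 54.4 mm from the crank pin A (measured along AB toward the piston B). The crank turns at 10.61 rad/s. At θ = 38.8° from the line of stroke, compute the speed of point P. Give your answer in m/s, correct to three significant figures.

0.775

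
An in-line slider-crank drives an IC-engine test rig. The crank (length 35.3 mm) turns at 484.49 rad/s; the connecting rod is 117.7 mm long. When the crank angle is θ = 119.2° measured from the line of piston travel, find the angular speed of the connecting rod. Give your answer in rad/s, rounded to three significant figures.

73.5

ω = 484.5 rad/s
The rod makes angle φ with the slider axis where L sinφ = r sinθ; differentiating, L cosφ·φ̇ = r ω cosθ.
L cosφ = √(L² − r² sin²θ) = 0.11359 m.
|ω_rod| = r ω |cosθ| / √(L² − r² sin²θ) = 0.0353·484.5·0.48786/0.11359 = 73.451 rad/s.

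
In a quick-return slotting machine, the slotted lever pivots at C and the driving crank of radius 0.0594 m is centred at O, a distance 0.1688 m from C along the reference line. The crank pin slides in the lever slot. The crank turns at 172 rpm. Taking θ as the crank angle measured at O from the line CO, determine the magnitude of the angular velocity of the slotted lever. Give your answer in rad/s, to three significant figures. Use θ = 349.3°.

4.66

ω = 18.01 rad/s (from 172 rpm).
Crank pin A relative to C: A = (d + r cosθ, r sinθ); lever angle φ = atan2(r sinθ, d + r cosθ).
Differentiating tanφ: φ̇ = rω(d cosθ + r)/(d² + r² + 2dr cosθ).
d² + r² + 2dr cosθ = |CA|² = 0.0517266 m²;  d cosθ + r = +0.22527 m.
|ω_lever| = |0.0594·18.01·+0.22527| / 0.0517266 = 4.6593 rad/s.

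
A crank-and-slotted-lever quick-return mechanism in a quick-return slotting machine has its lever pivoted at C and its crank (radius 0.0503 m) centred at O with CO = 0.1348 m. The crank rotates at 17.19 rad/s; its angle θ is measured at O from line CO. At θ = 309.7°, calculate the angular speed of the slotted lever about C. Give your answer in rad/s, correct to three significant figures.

ω = 17.19 rad/s
Crank pin A relative to C: A = (d + r cosθ, r sinθ); lever angle φ = atan2(r sinθ, d + r cosθ).
Differentiating tanφ: φ̇ = rω(d cosθ + r)/(d² + r² + 2dr cosθ).
d² + r² + 2dr cosθ = |CA|² = 0.0293634 m²;  d cosθ + r = +0.13641 m.
|ω_lever| = |0.0503·17.19·+0.13641| / 0.0293634 = 4.0167 rad/s.

4.02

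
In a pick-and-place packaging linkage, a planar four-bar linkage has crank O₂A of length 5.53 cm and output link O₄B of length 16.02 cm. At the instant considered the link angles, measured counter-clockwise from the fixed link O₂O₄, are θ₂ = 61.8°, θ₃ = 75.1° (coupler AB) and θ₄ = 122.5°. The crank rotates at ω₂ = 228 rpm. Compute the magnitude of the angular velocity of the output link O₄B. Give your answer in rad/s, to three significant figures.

2.58

ω₂ = 23.88 rad/s (from 228 rpm).
Differentiating the loop-closure r₂e^{iθ₂}+r₃e^{iθ₃}=r₁+r₄e^{iθ₄} gives r₂ω₂e^{iθ₂}+r₃ω₃e^{iθ₃}=r₄ω₄e^{iθ₄}.
Eliminating the other unknown: ω₄ = r₂ω₂ sin(θ₂−θ₃) / [r₄ sin(θ₄−θ₃)].
Numerator sine = -0.23005; denominator sine = +0.73610.
Result = 0.0553·23.88·(-0.23005) / (0.1602·(+0.73610)) = -2.5758 rad/s; magnitude 2.5758 rad/s.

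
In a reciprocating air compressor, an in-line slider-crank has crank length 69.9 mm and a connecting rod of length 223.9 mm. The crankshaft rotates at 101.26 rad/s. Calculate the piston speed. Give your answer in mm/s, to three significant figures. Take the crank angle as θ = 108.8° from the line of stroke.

5990

ω = 101.3 rad/s
For an in-line slider-crank, x = r cosθ + √(L² − r² sin²θ), so v = −rω sinθ·[1 + r cosθ/√(L² − r² sin²θ)].
With r = 0.0699 m, L = 0.2239 m, θ = 108.8°: √(L² − r² sin²θ) = 0.2139 m.
v = −0.0699·101.3·0.94665·[1 + 0.0699·-0.32227/0.2139] = -5.9948 m/s.
|v| = 5.9948 m/s = 5994.8 mm/s.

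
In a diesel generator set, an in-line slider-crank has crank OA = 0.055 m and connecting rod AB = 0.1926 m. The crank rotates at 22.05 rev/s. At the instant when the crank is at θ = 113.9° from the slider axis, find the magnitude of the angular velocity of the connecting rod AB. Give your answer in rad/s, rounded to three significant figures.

ω = 138.5 rad/s (converted from 22.05 rev/s).
The rod makes angle φ with the slider axis where L sinφ = r sinθ; differentiating, L cosφ·φ̇ = r ω cosθ.
L cosφ = √(L² − r² sin²θ) = 0.18592 m.
|ω_rod| = r ω |cosθ| / √(L² − r² sin²θ) = 0.055·138.5·0.40514/0.18592 = 16.605 rad/s.

16.6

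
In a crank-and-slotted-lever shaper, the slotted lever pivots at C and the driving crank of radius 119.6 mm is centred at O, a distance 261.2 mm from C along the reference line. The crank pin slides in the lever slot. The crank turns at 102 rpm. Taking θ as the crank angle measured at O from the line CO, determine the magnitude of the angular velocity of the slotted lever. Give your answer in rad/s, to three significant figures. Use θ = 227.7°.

ω = 10.68 rad/s (from 102 rpm).
Crank pin A relative to C: A = (d + r cosθ, r sinθ); lever angle φ = atan2(r sinθ, d + r cosθ).
Differentiating tanφ: φ̇ = rω(d cosθ + r)/(d² + r² + 2dr cosθ).
d² + r² + 2dr cosθ = |CA|² = 0.0404804 m²;  d cosθ + r = -0.056191 m.
|ω_lever| = |0.1196·10.68·-0.056191| / 0.0404804 = 1.7733 rad/s.

1.77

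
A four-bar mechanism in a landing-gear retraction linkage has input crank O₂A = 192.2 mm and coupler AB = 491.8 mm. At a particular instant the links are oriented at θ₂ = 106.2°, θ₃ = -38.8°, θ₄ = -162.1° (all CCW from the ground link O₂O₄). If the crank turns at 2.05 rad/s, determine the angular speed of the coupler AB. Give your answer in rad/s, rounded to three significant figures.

ω₂ = 2.05 rad/s
Differentiating the loop-closure r₂e^{iθ₂}+r₃e^{iθ₃}=r₁+r₄e^{iθ₄} gives r₂ω₂e^{iθ₂}+r₃ω₃e^{iθ₃}=r₄ω₄e^{iθ₄}.
Eliminating the other unknown: ω₃ = r₂ω₂ sin(θ₄−θ₂) / [r₃ sin(θ₃−θ₄)].
Numerator sine = +0.99956; denominator sine = +0.83581.
Result = 0.1922·2.05·(+0.99956) / (0.4918·(+0.83581)) = +0.95812 rad/s; magnitude 0.95812 rad/s.

0.958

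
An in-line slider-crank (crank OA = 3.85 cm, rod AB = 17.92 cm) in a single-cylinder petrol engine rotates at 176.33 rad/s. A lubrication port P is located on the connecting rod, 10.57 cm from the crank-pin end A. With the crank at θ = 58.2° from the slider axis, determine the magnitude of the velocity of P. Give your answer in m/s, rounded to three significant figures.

ω = 176.3 rad/s.  Crank-pin speed |V_A| = rω = 6.7887 m/s, perpendicular to OA.
Rod angle: sinφ = −(r/L) sinθ ⇒ φ = -10.521°; ω_rod = −rω cosθ/√(L²−r²sin²θ) = -20.304 rad/s.
V_P = V_A + ω_rod × AP, with AP = 0.1057 m along the rod.
Components: V_Px = −rω sinθ − a·ω_rod·sinφ = -6.1615 m/s;  V_Py = rω cosθ + a·ω_rod·cosφ = +1.4673 m/s.
|V_P| = √(V_Px² + V_Py²) = 6.3338 m/s.

6.33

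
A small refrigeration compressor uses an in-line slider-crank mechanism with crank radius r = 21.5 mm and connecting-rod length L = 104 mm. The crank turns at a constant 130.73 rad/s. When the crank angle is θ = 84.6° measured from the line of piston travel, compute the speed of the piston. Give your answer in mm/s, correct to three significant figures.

2850

ω = 130.7 rad/s
For an in-line slider-crank, x = r cosθ + √(L² − r² sin²θ), so v = −rω sinθ·[1 + r cosθ/√(L² − r² sin²θ)].
With r = 0.0215 m, L = 0.104 m, θ = 84.6°: √(L² − r² sin²θ) = 0.10177 m.
v = −0.0215·130.7·0.99556·[1 + 0.0215·0.09411/0.10177] = -2.8539 m/s.
|v| = 2.8539 m/s = 2853.9 mm/s.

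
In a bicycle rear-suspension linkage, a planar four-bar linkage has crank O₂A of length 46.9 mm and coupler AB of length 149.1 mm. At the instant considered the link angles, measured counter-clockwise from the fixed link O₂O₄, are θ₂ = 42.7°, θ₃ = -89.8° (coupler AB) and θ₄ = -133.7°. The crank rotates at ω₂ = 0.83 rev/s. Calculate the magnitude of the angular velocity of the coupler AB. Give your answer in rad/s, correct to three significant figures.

0.149

ω₂ = 5.215 rad/s (from 0.83 rev/s).
Differentiating the loop-closure r₂e^{iθ₂}+r₃e^{iθ₃}=r₁+r₄e^{iθ₄} gives r₂ω₂e^{iθ₂}+r₃ω₃e^{iθ₃}=r₄ω₄e^{iθ₄}.
Eliminating the other unknown: ω₃ = r₂ω₂ sin(θ₄−θ₂) / [r₃ sin(θ₃−θ₄)].
Numerator sine = -0.06279; denominator sine = +0.69340.
Result = 0.0469·5.215·(-0.06279) / (0.1491·(+0.69340)) = -0.14855 rad/s; magnitude 0.14855 rad/s.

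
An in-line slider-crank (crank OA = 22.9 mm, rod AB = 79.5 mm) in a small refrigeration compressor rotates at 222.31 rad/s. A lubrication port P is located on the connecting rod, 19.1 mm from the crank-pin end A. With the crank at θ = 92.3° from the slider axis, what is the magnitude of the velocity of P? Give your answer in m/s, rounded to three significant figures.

5.07

ω = 222.3 rad/s.  Crank-pin speed |V_A| = rω = 5.0909 m/s, perpendicular to OA.
Rod angle: sinφ = −(r/L) sinθ ⇒ φ = -16.727°; ω_rod = −rω cosθ/√(L²−r²sin²θ) = +2.6834 rad/s.
V_P = V_A + ω_rod × AP, with AP = 0.0191 m along the rod.
Components: V_Px = −rω sinθ − a·ω_rod·sinφ = -5.072 m/s;  V_Py = rω cosθ + a·ω_rod·cosφ = -0.15522 m/s.
|V_P| = √(V_Px² + V_Py²) = 5.0744 m/s.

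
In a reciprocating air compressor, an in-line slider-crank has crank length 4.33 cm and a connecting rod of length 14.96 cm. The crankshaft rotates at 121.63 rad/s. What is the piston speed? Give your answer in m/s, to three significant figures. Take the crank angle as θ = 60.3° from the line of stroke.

ω = 121.6 rad/s
For an in-line slider-crank, x = r cosθ + √(L² − r² sin²θ), so v = −rω sinθ·[1 + r cosθ/√(L² − r² sin²θ)].
With r = 0.0433 m, L = 0.1496 m, θ = 60.3°: √(L² − r² sin²θ) = 0.14479 m.
v = −0.0433·121.6·0.86863·[1 + 0.0433·0.49546/0.14479] = -5.2525 m/s.
|v| = 5.2525 m/s.

5.25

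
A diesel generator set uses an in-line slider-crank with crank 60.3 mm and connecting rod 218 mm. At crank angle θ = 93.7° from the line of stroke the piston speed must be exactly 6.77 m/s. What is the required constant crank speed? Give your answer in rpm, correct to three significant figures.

For an in-line slider-crank, |v_piston| = rω|sinθ|·[1 + r cosθ/√(L² − r² sin²θ)].
With r = 0.0603 m, L = 0.218 m, θ = 93.7°: the bracketed kinematic factor |dx/dθ| = 0.059057 m.
ω = v/|dx/dθ| = 6.77/0.059057 = 114.64 rad/s.
N = 60ω/(2π) = 1094.7 rpm.

1090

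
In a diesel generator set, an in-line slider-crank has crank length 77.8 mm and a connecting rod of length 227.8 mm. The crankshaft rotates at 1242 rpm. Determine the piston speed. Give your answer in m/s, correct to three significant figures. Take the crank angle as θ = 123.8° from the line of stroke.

ω = 2π·1242/60 = 130.1 rad/s
For an in-line slider-crank, x = r cosθ + √(L² − r² sin²θ), so v = −rω sinθ·[1 + r cosθ/√(L² − r² sin²θ)].
With r = 0.0778 m, L = 0.2278 m, θ = 123.8°: √(L² − r² sin²θ) = 0.21843 m.
v = −0.0778·130.1·0.83098·[1 + 0.0778·-0.55630/0.21843] = -6.7425 m/s.
|v| = 6.7425 m/s.

6.74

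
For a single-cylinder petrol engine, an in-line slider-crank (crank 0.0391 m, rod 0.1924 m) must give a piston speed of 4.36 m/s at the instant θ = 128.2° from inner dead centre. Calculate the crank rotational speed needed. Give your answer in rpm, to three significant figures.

For an in-line slider-crank, |v_piston| = rω|sinθ|·[1 + r cosθ/√(L² − r² sin²θ)].
With r = 0.0391 m, L = 0.1924 m, θ = 128.2°: the bracketed kinematic factor |dx/dθ| = 0.026815 m.
ω = v/|dx/dθ| = 4.36/0.026815 = 162.59 rad/s.
N = 60ω/(2π) = 1552.7 rpm.

1550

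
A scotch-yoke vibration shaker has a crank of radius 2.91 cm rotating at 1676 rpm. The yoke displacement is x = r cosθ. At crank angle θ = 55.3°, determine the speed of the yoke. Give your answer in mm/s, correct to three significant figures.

ω = 175.5 rad/s (from 1676 rpm).
x = r cosθ ⇒ ẋ = −rω sinθ.
|v| = rω|sinθ| = 0.0291·175.5·|sin 55.3°| = 4.199 m/s = 4199 mm/s.

4200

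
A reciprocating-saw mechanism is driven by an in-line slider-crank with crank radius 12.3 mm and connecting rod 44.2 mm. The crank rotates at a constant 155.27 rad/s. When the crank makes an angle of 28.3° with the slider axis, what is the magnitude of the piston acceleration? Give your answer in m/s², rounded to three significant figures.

ω = 155.3 rad/s
x(θ) = r cosθ + √(L² − r² sin²θ); with ω constant, a = ω²·d²x/dθ².
d²x/dθ² = −r cosθ − r²(cos2θ)/√u − r⁴ sin²2θ/(4u^{3/2}),  u = L² − r² sin²θ = 0.00191964 m².
Substituting r = 0.0123 m, L = 0.0442 m, θ = 28.3°: d²x/dθ² = -0.012778 m.
a = ω²·d²x/dθ² = (155.3)²·(-0.012778) = -308.06 m/s²;  |a| = 308.06 m/s².

308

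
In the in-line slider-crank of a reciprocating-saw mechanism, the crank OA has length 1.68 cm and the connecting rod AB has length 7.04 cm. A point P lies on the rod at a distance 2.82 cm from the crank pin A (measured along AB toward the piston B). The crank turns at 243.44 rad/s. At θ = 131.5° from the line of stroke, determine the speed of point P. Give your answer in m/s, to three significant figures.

3.29

ω = 243.4 rad/s.  Crank-pin speed |V_A| = rω = 4.0898 m/s, perpendicular to OA.
Rod angle: sinφ = −(r/L) sinθ ⇒ φ = -10.296°; ω_rod = −rω cosθ/√(L²−r²sin²θ) = +39.124 rad/s.
V_P = V_A + ω_rod × AP, with AP = 0.0282 m along the rod.
Components: V_Px = −rω sinθ − a·ω_rod·sinφ = -2.8659 m/s;  V_Py = rω cosθ + a·ω_rod·cosφ = -1.6244 m/s.
|V_P| = √(V_Px² + V_Py²) = 3.2943 m/s.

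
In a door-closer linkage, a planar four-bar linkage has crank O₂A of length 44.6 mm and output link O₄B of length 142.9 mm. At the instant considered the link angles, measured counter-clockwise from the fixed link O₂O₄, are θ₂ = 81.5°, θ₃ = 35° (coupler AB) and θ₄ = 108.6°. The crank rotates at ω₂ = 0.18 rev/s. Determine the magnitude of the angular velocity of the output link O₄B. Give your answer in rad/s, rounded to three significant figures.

ω₂ = 1.131 rad/s (from 0.18 rev/s).
Differentiating the loop-closure r₂e^{iθ₂}+r₃e^{iθ₃}=r₁+r₄e^{iθ₄} gives r₂ω₂e^{iθ₂}+r₃ω₃e^{iθ₃}=r₄ω₄e^{iθ₄}.
Eliminating the other unknown: ω₄ = r₂ω₂ sin(θ₂−θ₃) / [r₄ sin(θ₄−θ₃)].
Numerator sine = +0.72537; denominator sine = +0.95931.
Result = 0.0446·1.131·(+0.72537) / (0.1429·(+0.95931)) = +0.2669 rad/s; magnitude 0.2669 rad/s.

0.267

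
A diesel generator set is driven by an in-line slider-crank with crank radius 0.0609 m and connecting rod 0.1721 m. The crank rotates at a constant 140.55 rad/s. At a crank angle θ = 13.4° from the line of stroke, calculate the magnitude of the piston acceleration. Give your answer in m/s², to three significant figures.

1550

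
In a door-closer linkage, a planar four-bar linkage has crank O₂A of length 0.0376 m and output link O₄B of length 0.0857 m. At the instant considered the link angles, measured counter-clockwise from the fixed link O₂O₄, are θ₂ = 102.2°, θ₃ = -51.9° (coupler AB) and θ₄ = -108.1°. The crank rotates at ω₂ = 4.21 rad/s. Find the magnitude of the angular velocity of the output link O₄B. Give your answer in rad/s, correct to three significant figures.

0.971

ω₂ = 4.21 rad/s
Differentiating the loop-closure r₂e^{iθ₂}+r₃e^{iθ₃}=r₁+r₄e^{iθ₄} gives r₂ω₂e^{iθ₂}+r₃ω₃e^{iθ₃}=r₄ω₄e^{iθ₄}.
Eliminating the other unknown: ω₄ = r₂ω₂ sin(θ₂−θ₃) / [r₄ sin(θ₄−θ₃)].
Numerator sine = +0.43680; denominator sine = -0.83098.
Result = 0.0376·4.21·(+0.43680) / (0.0857·(-0.83098)) = -0.97091 rad/s; magnitude 0.97091 rad/s.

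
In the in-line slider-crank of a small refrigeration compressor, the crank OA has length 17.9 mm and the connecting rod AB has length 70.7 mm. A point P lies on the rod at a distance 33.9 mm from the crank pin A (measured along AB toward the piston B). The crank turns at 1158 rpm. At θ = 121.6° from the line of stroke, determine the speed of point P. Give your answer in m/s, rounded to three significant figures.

1.83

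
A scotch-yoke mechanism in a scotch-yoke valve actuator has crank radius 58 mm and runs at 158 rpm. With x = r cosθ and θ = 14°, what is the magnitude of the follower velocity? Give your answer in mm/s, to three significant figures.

232

ω = 16.55 rad/s (from 158 rpm).
x = r cosθ ⇒ ẋ = −rω sinθ.
|v| = rω|sinθ| = 0.058·16.55·|sin 14°| = 0.23216 m/s = 232.16 mm/s.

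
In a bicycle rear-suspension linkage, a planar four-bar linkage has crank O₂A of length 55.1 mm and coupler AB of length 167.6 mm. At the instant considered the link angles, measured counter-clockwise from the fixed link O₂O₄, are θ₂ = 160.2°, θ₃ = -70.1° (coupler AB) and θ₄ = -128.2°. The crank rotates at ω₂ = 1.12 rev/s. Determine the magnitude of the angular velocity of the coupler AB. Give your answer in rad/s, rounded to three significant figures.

ω₂ = 7.037 rad/s (from 1.12 rev/s).
Differentiating the loop-closure r₂e^{iθ₂}+r₃e^{iθ₃}=r₁+r₄e^{iθ₄} gives r₂ω₂e^{iθ₂}+r₃ω₃e^{iθ₃}=r₄ω₄e^{iθ₄}.
Eliminating the other unknown: ω₃ = r₂ω₂ sin(θ₄−θ₂) / [r₃ sin(θ₃−θ₄)].
Numerator sine = +0.94888; denominator sine = +0.84897.
Result = 0.0551·7.037·(+0.94888) / (0.1676·(+0.84897)) = +2.5858 rad/s; magnitude 2.5858 rad/s.

2.59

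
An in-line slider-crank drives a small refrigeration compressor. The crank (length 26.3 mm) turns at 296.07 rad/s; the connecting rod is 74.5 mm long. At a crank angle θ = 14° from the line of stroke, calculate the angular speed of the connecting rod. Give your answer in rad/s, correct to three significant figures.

102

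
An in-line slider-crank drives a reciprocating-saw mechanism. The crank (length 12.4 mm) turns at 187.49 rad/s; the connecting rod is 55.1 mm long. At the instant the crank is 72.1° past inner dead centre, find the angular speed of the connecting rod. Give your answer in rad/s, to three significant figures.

13.3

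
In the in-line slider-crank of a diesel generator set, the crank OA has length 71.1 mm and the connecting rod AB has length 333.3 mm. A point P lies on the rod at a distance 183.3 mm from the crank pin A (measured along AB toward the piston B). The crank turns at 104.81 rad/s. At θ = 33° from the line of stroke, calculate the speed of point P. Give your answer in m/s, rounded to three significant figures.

ω = 104.8 rad/s.  Crank-pin speed |V_A| = rω = 7.452 m/s, perpendicular to OA.
Rod angle: sinφ = −(r/L) sinθ ⇒ φ = -6.672°; ω_rod = −rω cosθ/√(L²−r²sin²θ) = -18.879 rad/s.
V_P = V_A + ω_rod × AP, with AP = 0.1833 m along the rod.
Components: V_Px = −rω sinθ − a·ω_rod·sinφ = -4.4607 m/s;  V_Py = rω cosθ + a·ω_rod·cosφ = +2.8127 m/s.
|V_P| = √(V_Px² + V_Py²) = 5.2734 m/s.

5.27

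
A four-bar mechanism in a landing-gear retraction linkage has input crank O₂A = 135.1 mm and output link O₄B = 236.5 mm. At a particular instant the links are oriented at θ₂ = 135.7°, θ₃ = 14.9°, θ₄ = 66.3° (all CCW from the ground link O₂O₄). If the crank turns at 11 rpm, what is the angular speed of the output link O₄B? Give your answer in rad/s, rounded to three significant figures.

0.723

ω₂ = 1.152 rad/s (from 11 rpm).
Differentiating the loop-closure r₂e^{iθ₂}+r₃e^{iθ₃}=r₁+r₄e^{iθ₄} gives r₂ω₂e^{iθ₂}+r₃ω₃e^{iθ₃}=r₄ω₄e^{iθ₄}.
Eliminating the other unknown: ω₄ = r₂ω₂ sin(θ₂−θ₃) / [r₄ sin(θ₄−θ₃)].
Numerator sine = +0.85896; denominator sine = +0.78152.
Result = 0.1351·1.152·(+0.85896) / (0.2365·(+0.78152)) = +0.72323 rad/s; magnitude 0.72323 rad/s.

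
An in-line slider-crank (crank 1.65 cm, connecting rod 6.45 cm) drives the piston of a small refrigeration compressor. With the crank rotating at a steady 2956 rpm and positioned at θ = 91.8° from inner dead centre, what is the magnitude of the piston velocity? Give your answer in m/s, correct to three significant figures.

ω = 2π·2956/60 = 309.6 rad/s
For an in-line slider-crank, x = r cosθ + √(L² − r² sin²θ), so v = −rω sinθ·[1 + r cosθ/√(L² − r² sin²θ)].
With r = 0.0165 m, L = 0.0645 m, θ = 91.8°: √(L² − r² sin²θ) = 0.062356 m.
v = −0.0165·309.6·0.99951·[1 + 0.0165·-0.03141/0.062356] = -5.0626 m/s.
|v| = 5.0626 m/s.

5.06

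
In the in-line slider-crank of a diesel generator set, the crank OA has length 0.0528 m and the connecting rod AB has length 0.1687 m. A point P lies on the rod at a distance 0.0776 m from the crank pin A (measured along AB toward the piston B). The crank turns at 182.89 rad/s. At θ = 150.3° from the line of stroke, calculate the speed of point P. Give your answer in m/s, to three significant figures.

ω = 182.9 rad/s.  Crank-pin speed |V_A| = rω = 9.6566 m/s, perpendicular to OA.
Rod angle: sinφ = −(r/L) sinθ ⇒ φ = -8.921°; ω_rod = −rω cosθ/√(L²−r²sin²θ) = +50.33 rad/s.
V_P = V_A + ω_rod × AP, with AP = 0.0776 m along the rod.
Components: V_Px = −rω sinθ − a·ω_rod·sinφ = -4.1788 m/s;  V_Py = rω cosθ + a·ω_rod·cosφ = -4.5296 m/s.
|V_P| = √(V_Px² + V_Py²) = 6.1628 m/s.

6.16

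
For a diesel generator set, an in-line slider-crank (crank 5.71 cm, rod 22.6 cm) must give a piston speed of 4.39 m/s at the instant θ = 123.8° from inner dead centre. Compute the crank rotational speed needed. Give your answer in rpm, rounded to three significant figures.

For an in-line slider-crank, |v_piston| = rω|sinθ|·[1 + r cosθ/√(L² − r² sin²θ)].
With r = 0.0571 m, L = 0.226 m, θ = 123.8°: the bracketed kinematic factor |dx/dθ| = 0.040628 m.
ω = v/|dx/dθ| = 4.39/0.040628 = 108.05 rad/s.
N = 60ω/(2π) = 1031.8 rpm.

1030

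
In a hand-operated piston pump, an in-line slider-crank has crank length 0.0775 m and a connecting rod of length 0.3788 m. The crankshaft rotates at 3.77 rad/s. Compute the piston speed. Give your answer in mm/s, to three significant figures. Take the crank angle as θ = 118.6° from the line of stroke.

231

ω = 3.77 rad/s
For an in-line slider-crank, x = r cosθ + √(L² − r² sin²θ), so v = −rω sinθ·[1 + r cosθ/√(L² − r² sin²θ)].
With r = 0.0775 m, L = 0.3788 m, θ = 118.6°: √(L² − r² sin²θ) = 0.37264 m.
v = −0.0775·3.77·0.87798·[1 + 0.0775·-0.47869/0.37264] = -0.23099 m/s.
|v| = 0.23099 m/s = 230.99 mm/s.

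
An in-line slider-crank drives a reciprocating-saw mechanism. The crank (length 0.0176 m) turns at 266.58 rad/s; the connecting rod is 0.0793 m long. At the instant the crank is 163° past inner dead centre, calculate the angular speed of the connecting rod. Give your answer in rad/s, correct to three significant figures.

ω = 266.6 rad/s
The rod makes angle φ with the slider axis where L sinφ = r sinθ; differentiating, L cosφ·φ̇ = r ω cosθ.
L cosφ = √(L² − r² sin²θ) = 0.079133 m.
|ω_rod| = r ω |cosθ| / √(L² − r² sin²θ) = 0.0176·266.6·0.95630/0.079133 = 56.7 rad/s.

56.7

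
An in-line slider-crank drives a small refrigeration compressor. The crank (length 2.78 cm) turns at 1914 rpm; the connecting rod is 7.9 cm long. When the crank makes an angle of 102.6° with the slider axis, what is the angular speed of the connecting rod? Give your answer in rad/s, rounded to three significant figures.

ω = 200.4 rad/s (converted from 1914 rpm).
The rod makes angle φ with the slider axis where L sinφ = r sinθ; differentiating, L cosφ·φ̇ = r ω cosθ.
L cosφ = √(L² − r² sin²θ) = 0.074195 m.
|ω_rod| = r ω |cosθ| / √(L² − r² sin²θ) = 0.0278·200.4·0.21814/0.074195 = 16.383 rad/s.

16.4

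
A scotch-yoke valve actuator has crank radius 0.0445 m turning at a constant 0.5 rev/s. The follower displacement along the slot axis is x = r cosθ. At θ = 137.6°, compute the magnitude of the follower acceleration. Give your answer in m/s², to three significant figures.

0.324

ω = 3.142 rad/s (from 0.5 rev/s).
x = r cosθ ⇒ ẍ = −rω² cosθ (ω constant).
|a| = rω²|cosθ| = 0.0445·(3.142)²·|cos 137.6°| = 0.32433 m/s².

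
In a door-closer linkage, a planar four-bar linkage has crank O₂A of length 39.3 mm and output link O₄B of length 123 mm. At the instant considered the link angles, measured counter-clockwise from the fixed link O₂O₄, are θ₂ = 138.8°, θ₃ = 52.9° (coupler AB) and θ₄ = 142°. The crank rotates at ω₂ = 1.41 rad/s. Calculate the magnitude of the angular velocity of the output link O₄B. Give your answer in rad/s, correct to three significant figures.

0.449

ω₂ = 1.41 rad/s
Differentiating the loop-closure r₂e^{iθ₂}+r₃e^{iθ₃}=r₁+r₄e^{iθ₄} gives r₂ω₂e^{iθ₂}+r₃ω₃e^{iθ₃}=r₄ω₄e^{iθ₄}.
Eliminating the other unknown: ω₄ = r₂ω₂ sin(θ₂−θ₃) / [r₄ sin(θ₄−θ₃)].
Numerator sine = +0.99744; denominator sine = +0.99988.
Result = 0.0393·1.41·(+0.99744) / (0.123·(+0.99988)) = +0.44941 rad/s; magnitude 0.44941 rad/s.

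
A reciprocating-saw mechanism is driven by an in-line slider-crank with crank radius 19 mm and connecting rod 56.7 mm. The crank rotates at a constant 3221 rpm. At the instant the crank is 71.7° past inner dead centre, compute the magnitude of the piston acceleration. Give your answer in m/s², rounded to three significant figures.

73.8

ω = 2π·3221/60 = 337.3 rad/s
x(θ) = r cosθ + √(L² − r² sin²θ); with ω constant, a = ω²·d²x/dθ².
d²x/dθ² = −r cosθ − r²(cos2θ)/√u − r⁴ sin²2θ/(4u^{3/2}),  u = L² − r² sin²θ = 0.00288948 m².
Substituting r = 0.019 m, L = 0.0567 m, θ = 71.7°: d²x/dθ² = -0.00064887 m.
a = ω²·d²x/dθ² = (337.3)²·(-0.00064887) = -73.824 m/s²;  |a| = 73.824 m/s².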